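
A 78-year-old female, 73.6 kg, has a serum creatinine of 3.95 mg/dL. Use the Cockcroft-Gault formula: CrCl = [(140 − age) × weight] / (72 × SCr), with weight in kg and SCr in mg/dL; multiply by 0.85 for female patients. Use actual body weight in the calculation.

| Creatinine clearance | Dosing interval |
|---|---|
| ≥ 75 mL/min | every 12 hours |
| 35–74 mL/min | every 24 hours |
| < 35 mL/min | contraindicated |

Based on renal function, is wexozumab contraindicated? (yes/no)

yes

CrCl = (140 − 78) × 73.6 / (72 × 3.95) × 0.85 = 4563.2 / 284.40 × 0.85 ≈ 13.6 mL/min
CrCl ≈ 14 mL/min, which is < 35 mL/min.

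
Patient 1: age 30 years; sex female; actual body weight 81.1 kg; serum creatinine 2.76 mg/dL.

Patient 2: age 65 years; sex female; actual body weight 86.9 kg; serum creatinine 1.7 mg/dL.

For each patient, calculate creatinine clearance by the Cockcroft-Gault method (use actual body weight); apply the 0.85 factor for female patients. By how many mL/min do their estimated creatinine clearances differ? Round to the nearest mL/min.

7 mL/min

Patient 1: CrCl = (140 − 30) × 81.1 / (72 × 2.76) × 0.85 = 8921.0 / 198.72 × 0.85 ≈ 38.2 mL/min
Patient 2: CrCl = (140 − 65) × 86.9 / (72 × 1.7) × 0.85 = 6517.5 / 122.40 × 0.85 ≈ 45.3 mL/min
|38.2 − 45.3| = 7.1 mL/min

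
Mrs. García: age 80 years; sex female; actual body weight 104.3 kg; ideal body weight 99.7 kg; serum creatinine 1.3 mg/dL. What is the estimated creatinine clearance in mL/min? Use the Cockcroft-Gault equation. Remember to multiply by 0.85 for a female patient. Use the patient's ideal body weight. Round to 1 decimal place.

CrCl = (140 − 80) × 99.7 / (72 × 1.3) × 0.85 = 5982.0 / 93.60 × 0.85 ≈ 54.3 mL/min

54.3 mL/min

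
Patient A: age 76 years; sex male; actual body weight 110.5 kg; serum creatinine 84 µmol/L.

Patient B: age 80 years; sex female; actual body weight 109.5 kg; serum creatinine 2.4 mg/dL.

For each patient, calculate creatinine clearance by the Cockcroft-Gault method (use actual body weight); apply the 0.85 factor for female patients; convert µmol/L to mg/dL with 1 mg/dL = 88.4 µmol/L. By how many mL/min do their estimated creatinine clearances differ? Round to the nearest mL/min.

Patient A: SCr = 84 / 88.4 = 0.95 mg/dL
Patient A: CrCl = (140 − 76) × 110.5 / (72 × 0.95) = 7072.0 / 68.40 ≈ 103.4 mL/min
Patient B: CrCl = (140 − 80) × 109.5 / (72 × 2.4) × 0.85 = 6570.0 / 172.80 × 0.85 ≈ 32.3 mL/min
|103.4 − 32.3| = 71.1 mL/min

71 mL/min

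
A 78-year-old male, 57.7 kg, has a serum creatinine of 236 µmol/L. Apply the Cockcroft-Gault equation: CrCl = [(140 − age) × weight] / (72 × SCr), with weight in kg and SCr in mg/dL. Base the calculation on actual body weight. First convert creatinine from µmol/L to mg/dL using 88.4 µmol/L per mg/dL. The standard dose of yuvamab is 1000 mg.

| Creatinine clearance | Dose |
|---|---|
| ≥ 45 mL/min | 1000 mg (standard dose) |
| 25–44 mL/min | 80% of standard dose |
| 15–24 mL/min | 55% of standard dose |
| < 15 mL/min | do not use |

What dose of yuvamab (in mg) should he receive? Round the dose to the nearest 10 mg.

550 mg

SCr = 236 / 88.4 = 2.67 mg/dL
CrCl = (140 − 78) × 57.7 / (72 × 2.67) = 3577.4 / 192.24 ≈ 18.6 mL/min
CrCl ≈ 19 mL/min → bracket 15–24 mL/min.
55% of 1000 mg = 550 mg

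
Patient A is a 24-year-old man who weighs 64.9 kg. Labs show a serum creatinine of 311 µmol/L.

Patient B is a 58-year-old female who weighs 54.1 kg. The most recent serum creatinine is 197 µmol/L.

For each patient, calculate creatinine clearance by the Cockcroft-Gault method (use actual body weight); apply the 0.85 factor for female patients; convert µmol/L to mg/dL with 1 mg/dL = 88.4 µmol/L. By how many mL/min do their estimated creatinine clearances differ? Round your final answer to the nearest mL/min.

Patient A: SCr = 311 / 88.4 = 3.518 mg/dL
Patient A: CrCl = (140 − 24) × 64.9 / (72 × 3.518) = 7528.4 / 253.30 ≈ 29.7 mL/min
Patient B: SCr = 197 / 88.4 = 2.229 mg/dL
Patient B: CrCl = (140 − 58) × 54.1 / (72 × 2.229) × 0.85 = 4436.2 / 160.49 × 0.85 ≈ 23.5 mL/min
|29.7 − 23.5| = 6.2 mL/min

6 mL/min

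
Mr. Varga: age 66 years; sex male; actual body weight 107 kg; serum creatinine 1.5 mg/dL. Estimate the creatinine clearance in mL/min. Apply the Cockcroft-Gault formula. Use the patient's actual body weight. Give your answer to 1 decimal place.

CrCl = (140 − 66) × 107 / (72 × 1.5) = 7918.0 / 108.00 ≈ 73.3 mL/min

73.3 mL/min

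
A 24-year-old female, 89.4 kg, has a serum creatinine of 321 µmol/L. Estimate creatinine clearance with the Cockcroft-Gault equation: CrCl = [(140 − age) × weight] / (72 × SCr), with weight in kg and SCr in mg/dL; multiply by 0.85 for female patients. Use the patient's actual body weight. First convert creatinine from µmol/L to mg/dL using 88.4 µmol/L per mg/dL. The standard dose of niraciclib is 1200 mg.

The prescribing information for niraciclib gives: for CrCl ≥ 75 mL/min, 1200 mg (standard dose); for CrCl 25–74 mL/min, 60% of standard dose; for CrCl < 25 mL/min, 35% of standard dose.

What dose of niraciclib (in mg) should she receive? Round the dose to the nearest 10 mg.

720 mg

SCr = 321 / 88.4 = 3.631 mg/dL
CrCl = (140 − 24) × 89.4 / (72 × 3.631) × 0.85 = 10370.4 / 261.43 × 0.85 ≈ 33.7 mL/min
CrCl ≈ 34 mL/min → bracket 25–74 mL/min.
60% of 1200 mg = 720 mg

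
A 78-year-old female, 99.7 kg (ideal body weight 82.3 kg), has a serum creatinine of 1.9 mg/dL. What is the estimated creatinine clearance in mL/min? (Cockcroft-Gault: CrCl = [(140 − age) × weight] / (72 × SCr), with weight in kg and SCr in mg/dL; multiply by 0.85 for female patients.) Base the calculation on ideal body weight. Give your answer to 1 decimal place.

31.7 mL/min

CrCl = (140 − 78) × 82.3 / (72 × 1.9) × 0.85 = 5102.6 / 136.80 × 0.85 ≈ 31.7 mL/min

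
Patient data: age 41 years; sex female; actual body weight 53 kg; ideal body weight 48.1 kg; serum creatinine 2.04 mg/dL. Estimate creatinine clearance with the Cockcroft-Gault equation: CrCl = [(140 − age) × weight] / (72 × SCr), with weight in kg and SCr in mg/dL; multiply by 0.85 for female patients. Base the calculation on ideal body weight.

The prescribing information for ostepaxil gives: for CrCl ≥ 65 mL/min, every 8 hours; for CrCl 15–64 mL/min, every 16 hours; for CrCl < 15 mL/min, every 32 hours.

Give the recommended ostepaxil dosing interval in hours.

CrCl = (140 − 41) × 48.1 / (72 × 2.04) × 0.85 = 4761.9 / 146.88 × 0.85 ≈ 27.6 mL/min
CrCl ≈ 28 mL/min → bracket 15–64 mL/min → every 16 hours.

every 16 hours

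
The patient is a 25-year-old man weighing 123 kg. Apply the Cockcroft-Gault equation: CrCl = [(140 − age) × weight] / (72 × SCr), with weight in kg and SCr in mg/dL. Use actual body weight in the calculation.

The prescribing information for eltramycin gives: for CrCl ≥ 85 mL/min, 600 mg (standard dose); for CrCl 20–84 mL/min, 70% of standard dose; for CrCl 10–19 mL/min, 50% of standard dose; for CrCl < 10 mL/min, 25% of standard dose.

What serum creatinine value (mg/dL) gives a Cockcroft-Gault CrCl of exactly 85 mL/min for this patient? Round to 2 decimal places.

2.31 mg/dL

Standard dose requires CrCl ≥ 85 mL/min.
Set (140 − 25) × 123 / (72 × SCr) = 85
SCr = (140 − 25) × 123 / (72 × 85) = 2.311 mg/dL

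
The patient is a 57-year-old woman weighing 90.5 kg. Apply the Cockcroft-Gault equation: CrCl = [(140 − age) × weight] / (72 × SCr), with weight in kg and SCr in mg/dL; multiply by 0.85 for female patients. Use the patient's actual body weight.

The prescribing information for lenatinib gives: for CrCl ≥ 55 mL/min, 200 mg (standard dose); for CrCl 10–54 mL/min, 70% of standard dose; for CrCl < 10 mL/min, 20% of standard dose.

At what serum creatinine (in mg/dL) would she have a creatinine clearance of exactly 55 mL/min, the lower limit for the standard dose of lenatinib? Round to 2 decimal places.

Standard dose requires CrCl ≥ 55 mL/min.
Set (140 − 57) × 90.5 × 0.85 / (72 × SCr) = 55
SCr = (140 − 57) × 90.5 × 0.85 / (72 × 55) = 1.612 mg/dL

1.61 mg/dL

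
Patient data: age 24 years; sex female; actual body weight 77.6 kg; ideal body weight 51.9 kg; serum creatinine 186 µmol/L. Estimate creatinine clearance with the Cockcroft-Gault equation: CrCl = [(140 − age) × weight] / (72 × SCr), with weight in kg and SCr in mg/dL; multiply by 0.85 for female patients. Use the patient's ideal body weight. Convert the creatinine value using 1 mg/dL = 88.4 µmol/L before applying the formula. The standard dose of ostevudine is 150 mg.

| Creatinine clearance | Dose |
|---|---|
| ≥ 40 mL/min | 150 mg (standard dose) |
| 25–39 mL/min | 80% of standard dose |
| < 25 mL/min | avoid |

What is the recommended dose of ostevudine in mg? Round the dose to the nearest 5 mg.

SCr = 186 / 88.4 = 2.104 mg/dL
CrCl = (140 − 24) × 51.9 / (72 × 2.104) × 0.85 = 6020.4 / 151.49 × 0.85 ≈ 33.8 mL/min
CrCl ≈ 34 mL/min → bracket 25–39 mL/min.
80% of 150 mg = 120 mg

120 mg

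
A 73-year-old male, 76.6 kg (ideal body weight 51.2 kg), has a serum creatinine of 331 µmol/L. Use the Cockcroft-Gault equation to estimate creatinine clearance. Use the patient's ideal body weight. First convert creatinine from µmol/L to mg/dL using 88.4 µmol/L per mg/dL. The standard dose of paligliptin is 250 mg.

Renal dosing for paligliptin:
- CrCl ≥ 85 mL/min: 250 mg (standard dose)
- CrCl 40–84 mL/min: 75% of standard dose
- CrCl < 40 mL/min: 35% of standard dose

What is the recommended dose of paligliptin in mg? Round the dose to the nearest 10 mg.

90 mg

SCr = 331 / 88.4 = 3.744 mg/dL
CrCl = (140 − 73) × 51.2 / (72 × 3.744) = 3430.4 / 269.57 ≈ 12.7 mL/min
CrCl ≈ 13 mL/min → bracket < 40 mL/min.
35% of 250 mg = 87.5 mg → 90 mg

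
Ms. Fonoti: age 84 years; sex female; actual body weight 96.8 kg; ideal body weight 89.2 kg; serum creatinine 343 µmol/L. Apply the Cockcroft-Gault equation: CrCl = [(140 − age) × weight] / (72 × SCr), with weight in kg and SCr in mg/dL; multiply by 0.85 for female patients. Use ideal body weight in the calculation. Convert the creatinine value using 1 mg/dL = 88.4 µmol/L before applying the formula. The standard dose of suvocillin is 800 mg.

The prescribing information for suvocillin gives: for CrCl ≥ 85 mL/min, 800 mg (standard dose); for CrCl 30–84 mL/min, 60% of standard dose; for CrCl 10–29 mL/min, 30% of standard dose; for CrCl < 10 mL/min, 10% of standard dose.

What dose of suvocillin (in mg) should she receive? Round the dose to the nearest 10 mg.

SCr = 343 / 88.4 = 3.88 mg/dL
CrCl = (140 − 84) × 89.2 / (72 × 3.88) × 0.85 = 4995.2 / 279.36 × 0.85 ≈ 15.2 mL/min
CrCl ≈ 15 mL/min → bracket 10–29 mL/min.
30% of 800 mg = 240 mg

240 mg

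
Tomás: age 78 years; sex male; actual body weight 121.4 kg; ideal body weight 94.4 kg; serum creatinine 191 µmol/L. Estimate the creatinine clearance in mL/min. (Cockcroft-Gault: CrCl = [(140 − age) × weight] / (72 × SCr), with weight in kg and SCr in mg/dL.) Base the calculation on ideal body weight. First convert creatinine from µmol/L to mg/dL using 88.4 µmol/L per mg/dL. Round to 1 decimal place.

37.6 mL/min

SCr = 191 / 88.4 = 2.161 mg/dL
CrCl = (140 − 78) × 94.4 / (72 × 2.161) = 5852.8 / 155.59 ≈ 37.6 mL/min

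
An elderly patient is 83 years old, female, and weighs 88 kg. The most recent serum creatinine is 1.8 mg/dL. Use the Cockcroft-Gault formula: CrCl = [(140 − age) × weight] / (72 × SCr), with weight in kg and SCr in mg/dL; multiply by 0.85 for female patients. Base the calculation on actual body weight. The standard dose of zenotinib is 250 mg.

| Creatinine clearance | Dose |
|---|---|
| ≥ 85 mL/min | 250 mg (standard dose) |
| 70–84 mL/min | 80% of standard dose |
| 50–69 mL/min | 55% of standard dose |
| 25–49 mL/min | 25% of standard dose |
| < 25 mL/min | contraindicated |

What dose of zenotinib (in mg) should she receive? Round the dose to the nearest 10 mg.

60 mg

CrCl = (140 − 83) × 88 / (72 × 1.8) × 0.85 = 5016.0 / 129.60 × 0.85 ≈ 32.9 mL/min
CrCl ≈ 33 mL/min → bracket 25–49 mL/min.
25% of 250 mg = 62.5 mg → 60 mg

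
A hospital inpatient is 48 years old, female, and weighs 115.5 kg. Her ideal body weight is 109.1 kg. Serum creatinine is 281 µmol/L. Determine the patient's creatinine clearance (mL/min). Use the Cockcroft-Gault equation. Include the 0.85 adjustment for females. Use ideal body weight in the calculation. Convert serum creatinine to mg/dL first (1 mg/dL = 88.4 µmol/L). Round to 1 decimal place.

37.3 mL/min

SCr = 281 / 88.4 = 3.179 mg/dL
CrCl = (140 − 48) × 109.1 / (72 × 3.179) × 0.85 = 10037.2 / 228.89 × 0.85 ≈ 37.3 mL/min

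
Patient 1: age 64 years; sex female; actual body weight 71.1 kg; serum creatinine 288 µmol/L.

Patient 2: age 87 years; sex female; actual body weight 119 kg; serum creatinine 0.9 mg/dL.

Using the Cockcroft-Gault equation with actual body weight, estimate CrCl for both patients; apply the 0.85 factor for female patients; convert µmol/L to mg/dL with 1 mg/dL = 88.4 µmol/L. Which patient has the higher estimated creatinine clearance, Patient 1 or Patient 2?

Patient 2

Patient 1: SCr = 288 / 88.4 = 3.258 mg/dL
Patient 1: CrCl = (140 − 64) × 71.1 / (72 × 3.258) × 0.85 = 5403.6 / 234.58 × 0.85 ≈ 19.6 mL/min
Patient 2: CrCl = (140 − 87) × 119 / (72 × 0.9) × 0.85 = 6307.0 / 64.80 × 0.85 ≈ 82.7 mL/min
19.6 vs 82.7 mL/min → Patient 2 is higher.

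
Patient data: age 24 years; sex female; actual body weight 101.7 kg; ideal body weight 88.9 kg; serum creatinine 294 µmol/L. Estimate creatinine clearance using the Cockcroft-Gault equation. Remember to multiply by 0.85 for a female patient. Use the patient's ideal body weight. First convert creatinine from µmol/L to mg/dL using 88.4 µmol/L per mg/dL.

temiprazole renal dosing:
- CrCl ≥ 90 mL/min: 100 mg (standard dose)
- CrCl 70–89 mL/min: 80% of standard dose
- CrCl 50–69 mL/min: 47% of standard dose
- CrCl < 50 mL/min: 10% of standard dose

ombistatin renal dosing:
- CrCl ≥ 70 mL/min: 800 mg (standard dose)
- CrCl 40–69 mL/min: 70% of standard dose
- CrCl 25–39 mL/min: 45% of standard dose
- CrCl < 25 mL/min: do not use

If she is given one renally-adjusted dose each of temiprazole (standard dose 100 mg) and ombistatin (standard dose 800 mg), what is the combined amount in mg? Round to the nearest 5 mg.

SCr = 294 / 88.4 = 3.326 mg/dL
CrCl = (140 − 24) × 88.9 / (72 × 3.326) × 0.85 = 10312.4 / 239.47 × 0.85 ≈ 36.6 mL/min
CrCl ≈ 37 mL/min.
temiprazole: < 50 mL/min → 10% of 100 mg = 10 mg.
ombistatin: 25–39 mL/min → 45% of 800 mg = 360 mg.
Total = 10 + 360 = 370 mg.

370 mg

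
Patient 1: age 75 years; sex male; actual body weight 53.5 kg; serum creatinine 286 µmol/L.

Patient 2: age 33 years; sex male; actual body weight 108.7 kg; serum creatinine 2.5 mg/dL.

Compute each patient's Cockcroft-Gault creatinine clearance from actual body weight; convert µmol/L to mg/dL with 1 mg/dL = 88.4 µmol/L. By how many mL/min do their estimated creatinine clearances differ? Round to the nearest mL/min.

50 mL/min

Patient 1: SCr = 286 / 88.4 = 3.235 mg/dL
Patient 1: CrCl = (140 − 75) × 53.5 / (72 × 3.235) = 3477.5 / 232.92 ≈ 14.9 mL/min
Patient 2: CrCl = (140 − 33) × 108.7 / (72 × 2.5) = 11630.9 / 180.00 ≈ 64.6 mL/min
|14.9 − 64.6| = 49.7 mL/min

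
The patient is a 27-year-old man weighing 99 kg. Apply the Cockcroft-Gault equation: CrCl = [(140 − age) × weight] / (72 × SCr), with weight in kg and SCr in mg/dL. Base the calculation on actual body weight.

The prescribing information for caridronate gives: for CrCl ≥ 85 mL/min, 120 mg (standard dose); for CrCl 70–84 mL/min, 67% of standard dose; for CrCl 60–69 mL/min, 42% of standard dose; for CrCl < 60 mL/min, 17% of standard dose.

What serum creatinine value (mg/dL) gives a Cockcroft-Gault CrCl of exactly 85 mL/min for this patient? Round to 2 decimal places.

Standard dose requires CrCl ≥ 85 mL/min.
Set (140 − 27) × 99 / (72 × SCr) = 85
SCr = (140 − 27) × 99 / (72 × 85) = 1.828 mg/dL

1.83 mg/dL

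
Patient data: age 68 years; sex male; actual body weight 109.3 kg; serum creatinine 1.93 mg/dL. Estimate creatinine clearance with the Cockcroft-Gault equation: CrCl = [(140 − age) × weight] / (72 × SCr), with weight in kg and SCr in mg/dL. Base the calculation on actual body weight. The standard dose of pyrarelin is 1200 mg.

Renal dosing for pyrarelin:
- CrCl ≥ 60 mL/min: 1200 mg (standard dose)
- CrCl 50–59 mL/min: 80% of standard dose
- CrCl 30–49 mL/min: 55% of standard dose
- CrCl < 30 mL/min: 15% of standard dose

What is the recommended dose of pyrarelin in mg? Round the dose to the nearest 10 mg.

CrCl = (140 − 68) × 109.3 / (72 × 1.93) = 7869.6 / 138.96 ≈ 56.6 mL/min
CrCl ≈ 57 mL/min → bracket 50–59 mL/min.
80% of 1200 mg = 960 mg

960 mg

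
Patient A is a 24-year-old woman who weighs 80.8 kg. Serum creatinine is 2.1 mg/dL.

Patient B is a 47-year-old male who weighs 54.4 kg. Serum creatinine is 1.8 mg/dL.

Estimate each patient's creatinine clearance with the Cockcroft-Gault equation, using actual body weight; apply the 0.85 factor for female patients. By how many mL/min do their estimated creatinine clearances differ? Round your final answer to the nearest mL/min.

Patient A: CrCl = (140 − 24) × 80.8 / (72 × 2.1) × 0.85 = 9372.8 / 151.20 × 0.85 ≈ 52.7 mL/min
Patient B: CrCl = (140 − 47) × 54.4 / (72 × 1.8) = 5059.2 / 129.60 ≈ 39.0 mL/min
|52.7 − 39.0| = 13.7 mL/min

14 mL/min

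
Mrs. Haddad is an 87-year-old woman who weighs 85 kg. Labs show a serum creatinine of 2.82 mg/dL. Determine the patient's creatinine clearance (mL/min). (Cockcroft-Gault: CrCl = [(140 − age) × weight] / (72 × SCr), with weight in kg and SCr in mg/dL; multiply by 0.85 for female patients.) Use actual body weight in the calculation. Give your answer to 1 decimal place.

18.9 mL/min

CrCl = (140 − 87) × 85 / (72 × 2.82) × 0.85 = 4505.0 / 203.04 × 0.85 ≈ 18.9 mL/min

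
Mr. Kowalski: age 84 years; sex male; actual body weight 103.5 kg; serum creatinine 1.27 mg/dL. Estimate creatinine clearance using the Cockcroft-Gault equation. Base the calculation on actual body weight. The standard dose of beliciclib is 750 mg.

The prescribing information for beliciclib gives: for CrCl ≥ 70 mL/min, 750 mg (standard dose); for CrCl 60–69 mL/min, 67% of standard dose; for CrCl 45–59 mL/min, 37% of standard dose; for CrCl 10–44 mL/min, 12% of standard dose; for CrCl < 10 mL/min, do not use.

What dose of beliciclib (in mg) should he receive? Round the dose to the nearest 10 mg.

500 mg

CrCl = (140 − 84) × 103.5 / (72 × 1.27) = 5796.0 / 91.44 ≈ 63.4 mL/min
CrCl ≈ 63 mL/min → bracket 60–69 mL/min.
67% of 750 mg = 502.5 mg → 500 mg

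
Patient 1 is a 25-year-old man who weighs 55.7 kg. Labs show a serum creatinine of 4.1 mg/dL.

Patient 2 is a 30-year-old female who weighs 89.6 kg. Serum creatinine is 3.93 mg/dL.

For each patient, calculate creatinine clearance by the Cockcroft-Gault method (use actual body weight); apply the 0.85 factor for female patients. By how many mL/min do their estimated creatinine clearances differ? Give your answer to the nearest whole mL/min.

8 mL/min

Patient 1: CrCl = (140 − 25) × 55.7 / (72 × 4.1) = 6405.5 / 295.20 ≈ 21.7 mL/min
Patient 2: CrCl = (140 − 30) × 89.6 / (72 × 3.93) × 0.85 = 9856.0 / 282.96 × 0.85 ≈ 29.6 mL/min
|21.7 − 29.6| = 7.9 mL/min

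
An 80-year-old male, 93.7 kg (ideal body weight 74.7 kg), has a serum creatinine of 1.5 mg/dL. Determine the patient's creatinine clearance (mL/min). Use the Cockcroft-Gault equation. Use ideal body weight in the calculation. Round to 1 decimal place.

41.5 mL/min

CrCl = (140 − 80) × 74.7 / (72 × 1.5) = 4482.0 / 108.00 ≈ 41.5 mL/min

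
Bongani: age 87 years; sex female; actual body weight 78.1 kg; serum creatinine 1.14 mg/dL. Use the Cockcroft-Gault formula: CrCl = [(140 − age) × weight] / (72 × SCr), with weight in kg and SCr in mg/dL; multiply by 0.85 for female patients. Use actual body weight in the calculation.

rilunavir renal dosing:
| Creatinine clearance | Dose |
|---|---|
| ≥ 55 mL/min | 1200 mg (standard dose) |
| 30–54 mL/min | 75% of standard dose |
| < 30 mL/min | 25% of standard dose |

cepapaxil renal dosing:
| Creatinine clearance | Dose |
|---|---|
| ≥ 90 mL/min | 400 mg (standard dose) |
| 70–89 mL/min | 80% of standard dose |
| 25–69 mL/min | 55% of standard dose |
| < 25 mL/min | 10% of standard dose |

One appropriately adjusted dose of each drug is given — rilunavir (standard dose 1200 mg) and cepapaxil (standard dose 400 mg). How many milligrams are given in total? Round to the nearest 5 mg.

CrCl = (140 − 87) × 78.1 / (72 × 1.14) × 0.85 = 4139.3 / 82.08 × 0.85 ≈ 42.9 mL/min
CrCl ≈ 43 mL/min.
rilunavir: 30–54 mL/min → 75% of 1200 mg = 900 mg.
cepapaxil: 25–69 mL/min → 55% of 400 mg = 220 mg.
Total = 900 + 220 = 1120 mg.

1120 mg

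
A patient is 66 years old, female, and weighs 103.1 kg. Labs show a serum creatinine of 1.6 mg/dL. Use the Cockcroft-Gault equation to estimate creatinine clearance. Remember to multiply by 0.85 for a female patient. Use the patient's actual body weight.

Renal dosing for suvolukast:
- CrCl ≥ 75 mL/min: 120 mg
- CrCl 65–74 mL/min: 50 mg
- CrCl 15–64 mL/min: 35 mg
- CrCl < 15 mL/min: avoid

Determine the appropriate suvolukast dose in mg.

CrCl = (140 − 66) × 103.1 / (72 × 1.6) × 0.85 = 7629.4 / 115.20 × 0.85 ≈ 56.3 mL/min
CrCl ≈ 56 mL/min → bracket 15–64 mL/min.
Dose for this bracket: 35 mg.

35 mg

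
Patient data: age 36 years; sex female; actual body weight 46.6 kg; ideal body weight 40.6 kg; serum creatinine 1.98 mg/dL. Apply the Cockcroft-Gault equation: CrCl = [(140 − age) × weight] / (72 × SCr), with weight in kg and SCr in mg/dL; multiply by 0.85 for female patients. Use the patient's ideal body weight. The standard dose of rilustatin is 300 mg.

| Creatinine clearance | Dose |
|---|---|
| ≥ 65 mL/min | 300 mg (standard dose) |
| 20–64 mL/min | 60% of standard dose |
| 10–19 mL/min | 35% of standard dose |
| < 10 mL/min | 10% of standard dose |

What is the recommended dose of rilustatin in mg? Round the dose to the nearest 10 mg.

CrCl = (140 − 36) × 40.6 / (72 × 1.98) × 0.85 = 4222.4 / 142.56 × 0.85 ≈ 25.2 mL/min
CrCl ≈ 25 mL/min → bracket 20–64 mL/min.
60% of 300 mg = 180 mg

180 mg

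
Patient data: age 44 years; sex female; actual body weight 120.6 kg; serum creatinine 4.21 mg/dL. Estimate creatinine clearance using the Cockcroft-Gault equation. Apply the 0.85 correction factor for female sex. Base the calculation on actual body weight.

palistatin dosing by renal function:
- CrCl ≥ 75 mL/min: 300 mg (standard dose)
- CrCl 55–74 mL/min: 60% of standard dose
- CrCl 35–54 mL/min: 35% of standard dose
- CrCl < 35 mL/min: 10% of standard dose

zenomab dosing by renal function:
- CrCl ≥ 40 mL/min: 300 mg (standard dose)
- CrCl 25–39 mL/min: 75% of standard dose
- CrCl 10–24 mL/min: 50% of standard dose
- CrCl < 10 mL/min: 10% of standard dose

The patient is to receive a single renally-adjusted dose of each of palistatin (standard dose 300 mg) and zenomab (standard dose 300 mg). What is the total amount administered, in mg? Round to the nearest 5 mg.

255 mg

CrCl = (140 − 44) × 120.6 / (72 × 4.21) × 0.85 = 11577.6 / 303.12 × 0.85 ≈ 32.5 mL/min
CrCl ≈ 32 mL/min.
palistatin: < 35 mL/min → 10% of 300 mg = 30 mg.
zenomab: 25–39 mL/min → 75% of 300 mg = 225 mg.
Total = 30 + 225 = 255 mg.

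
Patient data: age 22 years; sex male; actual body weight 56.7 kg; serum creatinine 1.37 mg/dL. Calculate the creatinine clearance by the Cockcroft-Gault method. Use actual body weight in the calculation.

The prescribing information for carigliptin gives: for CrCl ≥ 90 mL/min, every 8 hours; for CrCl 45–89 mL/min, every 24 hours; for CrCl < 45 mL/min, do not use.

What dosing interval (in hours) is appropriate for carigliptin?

every 24 hours

CrCl = (140 − 22) × 56.7 / (72 × 1.37) = 6690.6 / 98.64 ≈ 67.8 mL/min
CrCl ≈ 68 mL/min → bracket 45–89 mL/min → every 24 hours.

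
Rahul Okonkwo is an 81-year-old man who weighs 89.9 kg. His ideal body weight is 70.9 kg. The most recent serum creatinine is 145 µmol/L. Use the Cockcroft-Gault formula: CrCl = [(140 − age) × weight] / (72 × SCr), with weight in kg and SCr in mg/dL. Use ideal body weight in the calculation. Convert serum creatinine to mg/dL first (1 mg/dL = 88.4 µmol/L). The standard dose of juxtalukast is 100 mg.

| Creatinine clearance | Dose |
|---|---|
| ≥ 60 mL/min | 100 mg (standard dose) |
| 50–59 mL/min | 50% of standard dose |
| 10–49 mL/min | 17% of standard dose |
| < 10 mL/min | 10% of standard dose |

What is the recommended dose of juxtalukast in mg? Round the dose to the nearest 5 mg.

15 mg

SCr = 145 / 88.4 = 1.64 mg/dL
CrCl = (140 − 81) × 70.9 / (72 × 1.64) = 4183.1 / 118.08 ≈ 35.4 mL/min
CrCl ≈ 35 mL/min → bracket 10–49 mL/min.
17% of 100 mg = 17 mg → 15 mg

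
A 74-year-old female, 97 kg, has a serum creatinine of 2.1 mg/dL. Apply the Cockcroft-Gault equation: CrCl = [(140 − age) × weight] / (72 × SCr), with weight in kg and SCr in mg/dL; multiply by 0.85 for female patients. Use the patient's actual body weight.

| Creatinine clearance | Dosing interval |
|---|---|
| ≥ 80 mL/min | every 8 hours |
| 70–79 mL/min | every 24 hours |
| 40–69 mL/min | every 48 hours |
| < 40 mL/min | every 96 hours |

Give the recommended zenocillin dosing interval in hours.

CrCl = (140 − 74) × 97 / (72 × 2.1) × 0.85 = 6402.0 / 151.20 × 0.85 ≈ 36.0 mL/min
CrCl ≈ 36 mL/min → bracket < 40 mL/min → every 96 hours.

every 96 hours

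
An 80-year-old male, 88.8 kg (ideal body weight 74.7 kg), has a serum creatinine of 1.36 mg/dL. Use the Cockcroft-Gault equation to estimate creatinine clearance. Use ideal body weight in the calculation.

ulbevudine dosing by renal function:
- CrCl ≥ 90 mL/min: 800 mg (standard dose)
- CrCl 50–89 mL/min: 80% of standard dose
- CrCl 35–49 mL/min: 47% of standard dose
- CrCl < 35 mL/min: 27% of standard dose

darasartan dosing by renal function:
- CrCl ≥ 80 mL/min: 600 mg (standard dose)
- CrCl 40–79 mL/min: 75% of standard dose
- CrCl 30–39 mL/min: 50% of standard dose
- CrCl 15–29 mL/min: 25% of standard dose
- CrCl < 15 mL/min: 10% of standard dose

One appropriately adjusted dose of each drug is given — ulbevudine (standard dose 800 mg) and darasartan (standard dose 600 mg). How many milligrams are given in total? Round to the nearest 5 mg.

CrCl = (140 − 80) × 74.7 / (72 × 1.36) = 4482.0 / 97.92 ≈ 45.8 mL/min
CrCl ≈ 46 mL/min.
ulbevudine: 35–49 mL/min → 47% of 800 mg = 376 mg.
darasartan: 40–79 mL/min → 75% of 600 mg = 450 mg.
Total = 376 + 450 = 826 mg.

825 mg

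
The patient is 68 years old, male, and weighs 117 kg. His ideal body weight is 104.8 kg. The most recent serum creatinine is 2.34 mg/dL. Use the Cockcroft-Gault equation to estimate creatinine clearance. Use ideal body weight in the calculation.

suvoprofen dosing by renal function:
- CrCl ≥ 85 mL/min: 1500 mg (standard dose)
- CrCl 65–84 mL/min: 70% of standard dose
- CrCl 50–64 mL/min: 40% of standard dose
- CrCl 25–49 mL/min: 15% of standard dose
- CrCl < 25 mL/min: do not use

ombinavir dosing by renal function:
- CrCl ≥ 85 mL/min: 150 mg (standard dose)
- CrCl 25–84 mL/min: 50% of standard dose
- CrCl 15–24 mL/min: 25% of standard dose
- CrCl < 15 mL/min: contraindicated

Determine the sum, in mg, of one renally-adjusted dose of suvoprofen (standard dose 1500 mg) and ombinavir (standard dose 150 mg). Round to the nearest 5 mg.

CrCl = (140 − 68) × 104.8 / (72 × 2.34) = 7545.6 / 168.48 ≈ 44.8 mL/min
CrCl ≈ 45 mL/min.
suvoprofen: 25–49 mL/min → 15% of 1500 mg = 225 mg.
ombinavir: 25–84 mL/min → 50% of 150 mg = 75 mg.
Total = 225 + 75 = 300 mg.

300 mg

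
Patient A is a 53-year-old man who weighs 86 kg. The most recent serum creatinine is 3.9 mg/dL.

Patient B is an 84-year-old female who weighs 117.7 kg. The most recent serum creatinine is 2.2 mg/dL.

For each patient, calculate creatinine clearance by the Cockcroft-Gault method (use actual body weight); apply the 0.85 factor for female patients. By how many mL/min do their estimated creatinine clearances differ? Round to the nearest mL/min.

Patient A: CrCl = (140 − 53) × 86 / (72 × 3.9) = 7482.0 / 280.80 ≈ 26.6 mL/min
Patient B: CrCl = (140 − 84) × 117.7 / (72 × 2.2) × 0.85 = 6591.2 / 158.40 × 0.85 ≈ 35.4 mL/min
|26.6 − 35.4| = 8.8 mL/min

9 mL/min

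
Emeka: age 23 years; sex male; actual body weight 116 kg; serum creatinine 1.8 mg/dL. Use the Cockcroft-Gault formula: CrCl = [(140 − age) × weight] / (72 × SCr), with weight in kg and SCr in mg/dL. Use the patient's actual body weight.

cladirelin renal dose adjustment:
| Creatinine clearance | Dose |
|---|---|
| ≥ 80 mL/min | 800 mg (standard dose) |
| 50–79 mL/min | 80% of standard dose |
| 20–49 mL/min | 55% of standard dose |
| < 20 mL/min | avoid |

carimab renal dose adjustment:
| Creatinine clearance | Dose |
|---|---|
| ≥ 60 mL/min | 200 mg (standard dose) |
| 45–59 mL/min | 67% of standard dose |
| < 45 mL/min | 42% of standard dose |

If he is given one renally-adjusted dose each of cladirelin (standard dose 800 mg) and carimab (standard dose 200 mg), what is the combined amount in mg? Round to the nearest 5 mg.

1000 mg

CrCl = (140 − 23) × 116 / (72 × 1.8) = 13572.0 / 129.60 ≈ 104.7 mL/min
CrCl ≈ 105 mL/min.
cladirelin: ≥ 80 mL/min → 100% of 800 mg = 800 mg.
carimab: ≥ 60 mL/min → 100% of 200 mg = 200 mg.
Total = 800 + 200 = 1000 mg.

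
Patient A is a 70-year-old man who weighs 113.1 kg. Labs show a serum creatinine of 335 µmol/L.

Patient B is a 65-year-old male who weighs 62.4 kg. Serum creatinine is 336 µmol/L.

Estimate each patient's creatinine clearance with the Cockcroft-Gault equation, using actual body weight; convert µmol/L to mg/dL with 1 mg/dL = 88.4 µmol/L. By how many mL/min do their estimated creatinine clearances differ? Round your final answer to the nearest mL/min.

Patient A: SCr = 335 / 88.4 = 3.79 mg/dL
Patient A: CrCl = (140 − 70) × 113.1 / (72 × 3.79) = 7917.0 / 272.88 ≈ 29.0 mL/min
Patient B: SCr = 336 / 88.4 = 3.801 mg/dL
Patient B: CrCl = (140 − 65) × 62.4 / (72 × 3.801) = 4680.0 / 273.67 ≈ 17.1 mL/min
|29.0 − 17.1| = 11.9 mL/min

12 mL/min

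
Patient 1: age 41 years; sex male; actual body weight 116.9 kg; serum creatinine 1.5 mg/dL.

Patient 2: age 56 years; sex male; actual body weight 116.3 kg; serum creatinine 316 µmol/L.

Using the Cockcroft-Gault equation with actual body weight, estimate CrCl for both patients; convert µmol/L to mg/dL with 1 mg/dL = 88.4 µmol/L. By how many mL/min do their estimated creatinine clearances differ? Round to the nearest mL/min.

Patient 1: CrCl = (140 − 41) × 116.9 / (72 × 1.5) = 11573.1 / 108.00 ≈ 107.2 mL/min
Patient 2: SCr = 316 / 88.4 = 3.575 mg/dL
Patient 2: CrCl = (140 − 56) × 116.3 / (72 × 3.575) = 9769.2 / 257.40 ≈ 38.0 mL/min
|107.2 − 38.0| = 69.2 mL/min

69 mL/min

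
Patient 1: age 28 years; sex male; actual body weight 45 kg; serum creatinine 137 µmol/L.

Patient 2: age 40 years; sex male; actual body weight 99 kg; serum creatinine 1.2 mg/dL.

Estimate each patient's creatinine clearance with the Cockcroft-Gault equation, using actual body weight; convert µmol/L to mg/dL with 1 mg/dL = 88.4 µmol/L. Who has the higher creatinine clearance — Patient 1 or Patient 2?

Patient 1: SCr = 137 / 88.4 = 1.55 mg/dL
Patient 1: CrCl = (140 − 28) × 45 / (72 × 1.55) = 5040.0 / 111.60 ≈ 45.2 mL/min
Patient 2: CrCl = (140 − 40) × 99 / (72 × 1.2) = 9900.0 / 86.40 ≈ 114.6 mL/min
45.2 vs 114.6 mL/min → Patient 2 is higher.

Patient 2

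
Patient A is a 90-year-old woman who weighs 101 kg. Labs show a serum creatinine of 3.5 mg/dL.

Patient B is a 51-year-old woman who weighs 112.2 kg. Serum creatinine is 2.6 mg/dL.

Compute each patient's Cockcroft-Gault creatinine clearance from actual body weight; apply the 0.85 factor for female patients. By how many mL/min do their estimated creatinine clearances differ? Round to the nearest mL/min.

28 mL/min

Patient A: CrCl = (140 − 90) × 101 / (72 × 3.5) × 0.85 = 5050.0 / 252.00 × 0.85 ≈ 17.0 mL/min
Patient B: CrCl = (140 − 51) × 112.2 / (72 × 2.6) × 0.85 = 9985.8 / 187.20 × 0.85 ≈ 45.3 mL/min
|17.0 − 45.3| = 28.3 mL/min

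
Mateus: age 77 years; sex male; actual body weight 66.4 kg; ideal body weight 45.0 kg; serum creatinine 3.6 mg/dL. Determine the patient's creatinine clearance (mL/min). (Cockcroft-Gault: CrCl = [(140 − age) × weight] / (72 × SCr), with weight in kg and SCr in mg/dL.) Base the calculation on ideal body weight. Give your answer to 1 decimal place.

CrCl = (140 − 77) × 45 / (72 × 3.6) = 2835.0 / 259.20 ≈ 10.9 mL/min

10.9 mL/min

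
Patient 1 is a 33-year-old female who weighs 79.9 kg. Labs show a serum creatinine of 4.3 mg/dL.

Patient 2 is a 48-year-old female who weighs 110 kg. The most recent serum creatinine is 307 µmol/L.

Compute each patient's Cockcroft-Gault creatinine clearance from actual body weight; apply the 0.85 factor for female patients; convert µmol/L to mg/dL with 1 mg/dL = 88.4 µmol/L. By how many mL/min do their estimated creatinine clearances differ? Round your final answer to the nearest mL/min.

11 mL/min

Patient 1: CrCl = (140 − 33) × 79.9 / (72 × 4.3) × 0.85 = 8549.3 / 309.60 × 0.85 ≈ 23.5 mL/min
Patient 2: SCr = 307 / 88.4 = 3.473 mg/dL
Patient 2: CrCl = (140 − 48) × 110 / (72 × 3.473) × 0.85 = 10120.0 / 250.06 × 0.85 ≈ 34.4 mL/min
|23.5 − 34.4| = 10.9 mL/min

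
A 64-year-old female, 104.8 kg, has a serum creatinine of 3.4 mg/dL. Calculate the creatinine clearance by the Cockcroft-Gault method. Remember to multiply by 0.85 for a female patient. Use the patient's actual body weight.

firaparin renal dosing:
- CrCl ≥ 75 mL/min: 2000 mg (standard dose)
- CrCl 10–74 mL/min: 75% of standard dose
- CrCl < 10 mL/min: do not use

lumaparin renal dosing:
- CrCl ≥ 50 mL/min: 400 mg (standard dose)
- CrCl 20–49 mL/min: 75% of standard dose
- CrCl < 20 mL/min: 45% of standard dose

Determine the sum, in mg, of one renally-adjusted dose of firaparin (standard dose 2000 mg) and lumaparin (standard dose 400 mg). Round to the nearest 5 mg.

CrCl = (140 − 64) × 104.8 / (72 × 3.4) × 0.85 = 7964.8 / 244.80 × 0.85 ≈ 27.7 mL/min
CrCl ≈ 28 mL/min.
firaparin: 10–74 mL/min → 75% of 2000 mg = 1500 mg.
lumaparin: 20–49 mL/min → 75% of 400 mg = 300 mg.
Total = 1500 + 300 = 1800 mg.

1800 mg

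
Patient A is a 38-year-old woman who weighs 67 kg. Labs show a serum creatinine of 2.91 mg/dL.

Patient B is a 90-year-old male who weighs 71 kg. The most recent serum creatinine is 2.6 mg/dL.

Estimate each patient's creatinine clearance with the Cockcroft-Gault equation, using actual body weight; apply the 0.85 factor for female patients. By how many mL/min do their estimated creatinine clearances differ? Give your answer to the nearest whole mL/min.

Patient A: CrCl = (140 − 38) × 67 / (72 × 2.91) × 0.85 = 6834.0 / 209.52 × 0.85 ≈ 27.7 mL/min
Patient B: CrCl = (140 − 90) × 71 / (72 × 2.6) = 3550.0 / 187.20 ≈ 19.0 mL/min
|27.7 − 19.0| = 8.7 mL/min

9 mL/min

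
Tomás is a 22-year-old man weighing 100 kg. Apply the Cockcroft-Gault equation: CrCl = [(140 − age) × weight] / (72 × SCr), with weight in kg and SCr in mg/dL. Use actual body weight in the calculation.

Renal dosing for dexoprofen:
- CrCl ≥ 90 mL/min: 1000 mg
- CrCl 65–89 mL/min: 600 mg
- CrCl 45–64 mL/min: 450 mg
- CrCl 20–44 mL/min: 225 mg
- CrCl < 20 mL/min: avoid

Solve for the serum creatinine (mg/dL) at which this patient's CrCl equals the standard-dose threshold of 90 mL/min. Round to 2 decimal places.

1.82 mg/dL

Standard dose requires CrCl ≥ 90 mL/min.
Set (140 − 22) × 100 / (72 × SCr) = 90
SCr = (140 − 22) × 100 / (72 × 90) = 1.821 mg/dL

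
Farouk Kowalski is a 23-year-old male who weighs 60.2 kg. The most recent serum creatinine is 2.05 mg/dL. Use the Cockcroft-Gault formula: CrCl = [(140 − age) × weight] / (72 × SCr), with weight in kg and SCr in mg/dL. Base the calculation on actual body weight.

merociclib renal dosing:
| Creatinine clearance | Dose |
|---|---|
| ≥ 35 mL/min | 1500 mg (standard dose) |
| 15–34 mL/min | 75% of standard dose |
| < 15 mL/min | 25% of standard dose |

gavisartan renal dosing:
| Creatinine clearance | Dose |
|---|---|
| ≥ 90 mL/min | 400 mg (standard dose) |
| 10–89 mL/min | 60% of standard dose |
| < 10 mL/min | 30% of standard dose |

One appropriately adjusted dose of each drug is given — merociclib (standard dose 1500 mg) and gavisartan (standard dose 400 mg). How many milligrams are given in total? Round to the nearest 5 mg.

1740 mg

CrCl = (140 − 23) × 60.2 / (72 × 2.05) = 7043.4 / 147.60 ≈ 47.7 mL/min
CrCl ≈ 48 mL/min.
merociclib: ≥ 35 mL/min → 100% of 1500 mg = 1500 mg.
gavisartan: 10–89 mL/min → 60% of 400 mg = 240 mg.
Total = 1500 + 240 = 1740 mg.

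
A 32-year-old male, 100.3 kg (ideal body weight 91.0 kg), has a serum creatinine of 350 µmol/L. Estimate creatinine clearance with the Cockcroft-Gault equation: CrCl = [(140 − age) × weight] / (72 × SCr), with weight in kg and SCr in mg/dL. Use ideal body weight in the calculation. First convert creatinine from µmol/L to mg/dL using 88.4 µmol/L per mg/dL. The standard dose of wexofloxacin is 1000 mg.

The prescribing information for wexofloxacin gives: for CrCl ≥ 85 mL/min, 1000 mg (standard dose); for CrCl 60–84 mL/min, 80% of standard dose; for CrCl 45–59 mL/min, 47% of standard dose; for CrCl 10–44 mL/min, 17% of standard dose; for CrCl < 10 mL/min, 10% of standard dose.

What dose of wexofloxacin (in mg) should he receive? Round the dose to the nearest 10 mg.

SCr = 350 / 88.4 = 3.959 mg/dL
CrCl = (140 − 32) × 91 / (72 × 3.959) = 9828.0 / 285.05 ≈ 34.5 mL/min
CrCl ≈ 34 mL/min → bracket 10–44 mL/min.
17% of 1000 mg = 170 mg

170 mg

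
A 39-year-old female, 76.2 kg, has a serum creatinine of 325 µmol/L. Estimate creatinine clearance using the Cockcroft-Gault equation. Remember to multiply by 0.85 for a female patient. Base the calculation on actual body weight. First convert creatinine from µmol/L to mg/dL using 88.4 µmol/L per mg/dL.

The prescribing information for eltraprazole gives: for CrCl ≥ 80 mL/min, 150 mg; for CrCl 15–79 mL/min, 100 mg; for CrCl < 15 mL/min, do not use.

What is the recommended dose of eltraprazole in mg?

SCr = 325 / 88.4 = 3.676 mg/dL
CrCl = (140 − 39) × 76.2 / (72 × 3.676) × 0.85 = 7696.2 / 264.67 × 0.85 ≈ 24.7 mL/min
CrCl ≈ 25 mL/min → bracket 15–79 mL/min.
Dose for this bracket: 100 mg.

100 mg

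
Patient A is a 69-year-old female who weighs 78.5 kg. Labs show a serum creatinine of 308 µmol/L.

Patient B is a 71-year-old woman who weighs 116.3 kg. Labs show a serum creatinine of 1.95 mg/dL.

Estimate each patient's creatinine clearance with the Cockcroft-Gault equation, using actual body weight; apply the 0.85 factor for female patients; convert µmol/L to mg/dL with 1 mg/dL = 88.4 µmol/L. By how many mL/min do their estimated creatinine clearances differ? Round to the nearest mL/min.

Patient A: SCr = 308 / 88.4 = 3.484 mg/dL
Patient A: CrCl = (140 − 69) × 78.5 / (72 × 3.484) × 0.85 = 5573.5 / 250.85 × 0.85 ≈ 18.9 mL/min
Patient B: CrCl = (140 − 71) × 116.3 / (72 × 1.95) × 0.85 = 8024.7 / 140.40 × 0.85 ≈ 48.6 mL/min
|18.9 − 48.6| = 29.7 mL/min

30 mL/min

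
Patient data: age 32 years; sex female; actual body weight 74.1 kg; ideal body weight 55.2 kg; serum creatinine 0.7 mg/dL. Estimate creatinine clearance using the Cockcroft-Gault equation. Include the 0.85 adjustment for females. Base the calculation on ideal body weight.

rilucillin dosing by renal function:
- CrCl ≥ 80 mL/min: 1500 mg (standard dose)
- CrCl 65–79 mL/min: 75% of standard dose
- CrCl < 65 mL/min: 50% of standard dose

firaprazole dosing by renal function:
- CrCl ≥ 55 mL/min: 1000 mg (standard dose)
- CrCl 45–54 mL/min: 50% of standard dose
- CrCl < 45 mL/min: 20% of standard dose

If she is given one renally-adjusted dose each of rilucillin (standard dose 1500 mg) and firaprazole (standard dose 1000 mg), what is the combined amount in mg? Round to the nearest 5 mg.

2500 mg

CrCl = (140 − 32) × 55.2 / (72 × 0.7) × 0.85 = 5961.6 / 50.40 × 0.85 ≈ 100.5 mL/min
CrCl ≈ 101 mL/min.
rilucillin: ≥ 80 mL/min → 100% of 1500 mg = 1500 mg.
firaprazole: ≥ 55 mL/min → 100% of 1000 mg = 1000 mg.
Total = 1500 + 1000 = 2500 mg.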